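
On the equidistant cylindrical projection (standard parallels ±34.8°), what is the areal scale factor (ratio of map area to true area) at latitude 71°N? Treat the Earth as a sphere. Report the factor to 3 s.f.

2.52

In the equirectangular projection with standard parallel φ₀ = 34.8° (x = Rλ cos φ₀, y = Rφ), meridians are true-scale (h = 1) and the parallel scale is k = cos φ₀ / cos φ.
Areal scale = h·k = 1 × cos φ₀ / cos φ; at 71°, h = 1.000, k = 2.522, so h·k = 2.522.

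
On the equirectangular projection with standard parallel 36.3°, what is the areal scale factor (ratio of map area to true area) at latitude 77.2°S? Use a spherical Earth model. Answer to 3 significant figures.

The equidistant cylindrical projection with φ₀ = 36.3° has h = 1 (meridians true) and k = cos φ₀ / cos φ along parallels.
Areal scale = h·k = 1 × cos φ₀ / cos φ; at 77.2°, h = 1.000, k = 3.638, so h·k = 3.638.

3.64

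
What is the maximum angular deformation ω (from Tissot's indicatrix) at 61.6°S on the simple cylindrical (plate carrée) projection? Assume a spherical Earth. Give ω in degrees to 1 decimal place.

For the equirectangular projection with φ₀ = 0 (plate carrée), h = 1 along meridians and k = sec φ along parallels.
At 61.6°: h = 1.000, k = 2.103; principal scales a = 2.103, b = 1.000.
sin(ω/2) = (a − b)/(a + b) = 1.103/3.103 = 0.3554, so ω = 2 arcsin(0.3554) ≈ 41.6°.

41.6°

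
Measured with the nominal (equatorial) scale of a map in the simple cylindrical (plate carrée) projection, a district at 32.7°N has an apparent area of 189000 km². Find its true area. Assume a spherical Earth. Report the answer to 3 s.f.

For the equirectangular projection with φ₀ = 0 (plate carrée), h = 1 along meridians and k = sec φ along parallels.
Areal scale = h·k = 1 × sec φ; at 32.7°, h = 1.000, k = 1.188, so h·k = 1.188.
True area = apparent / (areal scale) = 189000 / 1.188 ≈ 159000 km².

159000 km²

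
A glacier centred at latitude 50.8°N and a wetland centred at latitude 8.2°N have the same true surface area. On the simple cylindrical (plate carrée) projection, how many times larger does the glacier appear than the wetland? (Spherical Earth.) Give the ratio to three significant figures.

Plate carrée maps x = Rλ, y = Rφ. The meridian scale is h = 1 and the parallel scale is k = 1/cos φ = sec φ.
Areal scale at 50.8°: h·k = 1.000 × 1.582 = 1.582.
Areal scale at 8.2°: h·k = 1.000 × 1.010 = 1.010.
Ratio = 1.582/1.010 ≈ 1.57.

1.57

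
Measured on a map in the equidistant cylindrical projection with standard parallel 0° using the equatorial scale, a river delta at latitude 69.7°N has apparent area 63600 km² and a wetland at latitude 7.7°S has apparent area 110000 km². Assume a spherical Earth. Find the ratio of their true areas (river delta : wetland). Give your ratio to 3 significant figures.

0.202

Plate carrée has h = 1 and k = sec φ, giving areal scale sec φ; true area = (apparent area) · cos φ.
True area of river delta: 63600 × cos(69.7°) = 63600 × 0.3469 = 22070 km².
True area of wetland: 110000 × cos(7.7°) = 110000 × 0.9910 = 109000 km².
Ratio = 22070 / 109000 ≈ 0.202.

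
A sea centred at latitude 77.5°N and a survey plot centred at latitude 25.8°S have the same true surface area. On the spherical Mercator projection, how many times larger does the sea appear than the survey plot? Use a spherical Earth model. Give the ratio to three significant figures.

17.3

Mercator areal scale is sec²φ.
At 77.5°: sec²(77.5°) = 1/0.2164² = 21.35.
At 25.8°: sec²(25.8°) = 1/0.9003² = 1.234.
Ratio = 21.35/1.234 = cos²(25.8°)/cos²(77.5°) ≈ 17.3.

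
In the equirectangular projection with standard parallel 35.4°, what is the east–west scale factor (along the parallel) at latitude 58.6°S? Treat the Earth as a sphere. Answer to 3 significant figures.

1.56

With standard parallel φ₀ = 35.4°, the equirectangular projection gives x = Rλ cos φ₀, y = Rφ, so h = 1 and k = cos 35.4° / cos φ.
k = cos 35.4° / cos 58.6° = 0.8151/0.5210 = 1.565.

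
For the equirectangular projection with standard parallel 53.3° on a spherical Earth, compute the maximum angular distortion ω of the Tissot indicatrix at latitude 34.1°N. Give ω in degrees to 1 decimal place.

18.6°

The equidistant cylindrical projection with φ₀ = 53.3° has h = 1 (meridians true) and k = cos φ₀ / cos φ along parallels.
At 34.1°: h = 1.000, k = 0.7217; principal scales a = 1.000, b = 0.7217.
sin(ω/2) = (a − b)/(a + b) = 0.2783/1.722 = 0.1616, so ω = 2 arcsin(0.1616) ≈ 18.6°.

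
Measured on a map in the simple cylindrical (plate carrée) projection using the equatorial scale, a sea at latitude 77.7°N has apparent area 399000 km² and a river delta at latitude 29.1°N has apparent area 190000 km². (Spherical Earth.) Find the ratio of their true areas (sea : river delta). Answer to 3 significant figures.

0.512

Plate carrée has h = 1 and k = sec φ, giving areal scale sec φ; true area = (apparent area) · cos φ.
True area of sea: 399000 × cos(77.7°) = 399000 × 0.2130 = 85000 km².
True area of river delta: 190000 × cos(29.1°) = 190000 × 0.8738 = 166000 km².
Ratio = 85000 / 166000 ≈ 0.512.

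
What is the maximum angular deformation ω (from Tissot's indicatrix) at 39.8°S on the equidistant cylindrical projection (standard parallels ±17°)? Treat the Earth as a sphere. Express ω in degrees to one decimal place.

The equidistant cylindrical projection with φ₀ = 17° has h = 1 (meridians true) and k = cos φ₀ / cos φ along parallels.
At 39.8°: h = 1.000, k = 1.245; principal scales a = 1.245, b = 1.000.
sin(ω/2) = (a − b)/(a + b) = 0.2447/2.245 = 0.1090, so ω = 2 arcsin(0.1090) ≈ 12.5°.

12.5°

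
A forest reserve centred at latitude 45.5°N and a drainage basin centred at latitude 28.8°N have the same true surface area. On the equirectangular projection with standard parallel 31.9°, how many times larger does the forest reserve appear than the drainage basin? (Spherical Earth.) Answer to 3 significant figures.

1.25

In the equirectangular projection with standard parallel φ₀ = 31.9° (x = Rλ cos φ₀, y = Rφ), meridians are true-scale (h = 1) and the parallel scale is k = cos φ₀ / cos φ.
Areal scale at 45.5°: h·k = 1.000 × 1.211 = 1.211.
Areal scale at 28.8°: h·k = 1.000 × 0.9688 = 0.9688.
Ratio = 1.211/0.9688 ≈ 1.25.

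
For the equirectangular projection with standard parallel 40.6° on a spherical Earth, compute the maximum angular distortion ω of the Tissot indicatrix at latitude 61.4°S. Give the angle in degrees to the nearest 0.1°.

With standard parallel φ₀ = 40.6°, the equirectangular projection gives x = Rλ cos φ₀, y = Rφ, so h = 1 and k = cos 40.6° / cos φ.
At 61.4°: h = 1.000, k = 1.586; principal scales a = 1.586, b = 1.000.
sin(ω/2) = (a − b)/(a + b) = 0.5861/2.586 = 0.2266, so ω = 2 arcsin(0.2266) ≈ 26.2°.

26.2°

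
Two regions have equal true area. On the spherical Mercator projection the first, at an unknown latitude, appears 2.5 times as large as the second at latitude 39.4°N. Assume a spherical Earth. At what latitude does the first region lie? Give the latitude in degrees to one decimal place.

Mercator areal scale is sec²φ, so apparent-area ratio = sec²φ₁ / sec²φ₂ = cos²φ₂ / cos²φ₁.
cos²φ₂ / cos²φ₁ = 2.5  ⇒  cos φ₁ = cos 39.4° / √2.5 = 0.7727/1.581 = 0.4887.
φ₁ = arccos(0.4887) ≈ 60.7°.

60.7°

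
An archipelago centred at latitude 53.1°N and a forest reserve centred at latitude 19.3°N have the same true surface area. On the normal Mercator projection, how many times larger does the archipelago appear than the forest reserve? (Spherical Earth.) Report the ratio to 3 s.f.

Mercator is conformal with k = sec φ, so areal scale = k² = sec²φ.
At 53.1°: sec²(53.1°) = 1/0.6004² = 2.774.
At 19.3°: sec²(19.3°) = 1/0.9438² = 1.123.
Ratio = 2.774/1.123 = cos²(19.3°)/cos²(53.1°) ≈ 2.47.

2.47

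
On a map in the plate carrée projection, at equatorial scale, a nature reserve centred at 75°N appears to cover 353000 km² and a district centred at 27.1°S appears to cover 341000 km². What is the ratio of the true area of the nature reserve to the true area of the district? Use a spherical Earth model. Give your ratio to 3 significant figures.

0.301

Plate carrée has h = 1 and k = sec φ, giving areal scale sec φ; true area = (apparent area) · cos φ.
True area of nature reserve: 353000 × cos(75°) = 353000 × 0.2588 = 91360 km².
True area of district: 341000 × cos(27.1°) = 341000 × 0.8902 = 303600 km².
Ratio = 91360 / 303600 ≈ 0.301.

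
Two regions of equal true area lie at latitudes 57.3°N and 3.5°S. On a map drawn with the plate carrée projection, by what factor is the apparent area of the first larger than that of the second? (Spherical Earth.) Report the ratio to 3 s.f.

1.85

In the plate carrée (x = Rλ, y = Rφ), meridians are true-scale (h = 1) and parallels are stretched by k = sec φ.
Areal scale at 57.3°: h·k = 1.000 × 1.851 = 1.851.
Areal scale at 3.5°: h·k = 1.000 × 1.002 = 1.002.
Ratio = 1.851/1.002 ≈ 1.85.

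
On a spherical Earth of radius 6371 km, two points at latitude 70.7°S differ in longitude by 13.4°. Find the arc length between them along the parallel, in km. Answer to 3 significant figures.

492 km

Arc length along a parallel = R cos φ · Δλ (with Δλ in radians).
= 6371 × cos 70.7° × (13.4° × π/180) = 6371 × 0.3305 × 0.2339 ≈ 492 km.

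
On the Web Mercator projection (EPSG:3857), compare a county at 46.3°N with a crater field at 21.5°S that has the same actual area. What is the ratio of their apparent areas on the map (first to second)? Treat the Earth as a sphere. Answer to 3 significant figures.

1.81

Mercator is conformal with k = sec φ, so areal scale = k² = sec²φ.
At 46.3°: sec²(46.3°) = 1/0.6909² = 2.095.
At 21.5°: sec²(21.5°) = 1/0.9304² = 1.155.
Ratio = 2.095/1.155 = cos²(21.5°)/cos²(46.3°) ≈ 1.81.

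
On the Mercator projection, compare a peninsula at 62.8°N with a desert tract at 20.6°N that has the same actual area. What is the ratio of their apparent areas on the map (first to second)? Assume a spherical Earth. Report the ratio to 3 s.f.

4.19

Mercator areal scale is sec²φ.
At 62.8°: sec²(62.8°) = 1/0.4571² = 4.786.
At 20.6°: sec²(20.6°) = 1/0.9361² = 1.141.
Ratio = 4.786/1.141 = cos²(20.6°)/cos²(62.8°) ≈ 4.19.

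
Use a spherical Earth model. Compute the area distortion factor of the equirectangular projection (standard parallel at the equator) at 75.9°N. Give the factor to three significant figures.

In the plate carrée (x = Rλ, y = Rφ), meridians are true-scale (h = 1) and parallels are stretched by k = sec φ.
Areal scale = h·k = 1 × sec φ; at 75.9°, h = 1.000, k = 4.105, so h·k = 4.105.

4.10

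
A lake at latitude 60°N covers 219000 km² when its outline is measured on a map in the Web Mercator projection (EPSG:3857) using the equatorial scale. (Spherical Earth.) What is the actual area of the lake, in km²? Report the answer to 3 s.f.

54800 km²

For Mercator, h = k = sec φ (a conformal cylindrical projection has a single point scale, 1/cos φ).
Areal scale = k² = sec²φ = 1/cos²(60°) = 1/0.5000² = 4.000.
True area = apparent / (areal scale) = 219000 / 4.000 ≈ 54800 km².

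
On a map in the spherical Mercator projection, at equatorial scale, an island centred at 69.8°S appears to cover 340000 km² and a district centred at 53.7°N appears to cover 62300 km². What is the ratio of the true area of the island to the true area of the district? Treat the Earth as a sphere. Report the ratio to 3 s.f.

Mercator's areal exaggeration is sec²φ; hence true area = (apparent area) · cos²φ.
True area of island: 340000 × cos²(69.8°) = 340000 × 0.1192 = 40540 km².
True area of district: 62300 × cos²(53.7°) = 62300 × 0.3505 = 21830 km².
Ratio = 40540 / 21830 ≈ 1.86.

1.86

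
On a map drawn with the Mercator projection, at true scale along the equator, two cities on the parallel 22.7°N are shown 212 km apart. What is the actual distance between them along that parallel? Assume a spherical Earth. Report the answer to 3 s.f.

Mercator is conformal, so the point scale is isotropic: h = k = sec φ = 1/cos φ.
Along the parallel at 22.7°, map distances are exaggerated by k = sec 22.7° = 1.084.
True distance = 212 / 1.084 = 212 × cos 22.7° ≈ 196 km.

196 km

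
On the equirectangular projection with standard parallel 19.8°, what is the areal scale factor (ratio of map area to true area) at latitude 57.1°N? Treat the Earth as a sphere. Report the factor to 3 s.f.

1.73

In the equirectangular projection with standard parallel φ₀ = 19.8° (x = Rλ cos φ₀, y = Rφ), meridians are true-scale (h = 1) and the parallel scale is k = cos φ₀ / cos φ.
Areal scale = h·k = 1 × cos φ₀ / cos φ; at 57.1°, h = 1.000, k = 1.732, so h·k = 1.732.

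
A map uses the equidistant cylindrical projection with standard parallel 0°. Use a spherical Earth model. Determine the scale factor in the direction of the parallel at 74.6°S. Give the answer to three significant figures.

3.77

In the plate carrée (x = Rλ, y = Rφ), meridians are true-scale (h = 1) and parallels are stretched by k = sec φ.
k = 1/cos 74.6° = 1/0.2656 = 3.766.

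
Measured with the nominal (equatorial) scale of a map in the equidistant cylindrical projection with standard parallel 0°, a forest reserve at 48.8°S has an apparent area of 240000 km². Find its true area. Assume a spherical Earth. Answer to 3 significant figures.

158000 km²

Plate carrée maps x = Rλ, y = Rφ. The meridian scale is h = 1 and the parallel scale is k = 1/cos φ = sec φ.
Areal scale = h·k = 1 × sec φ; at 48.8°, h = 1.000, k = 1.518, so h·k = 1.518.
True area = apparent / (areal scale) = 240000 / 1.518 ≈ 158000 km².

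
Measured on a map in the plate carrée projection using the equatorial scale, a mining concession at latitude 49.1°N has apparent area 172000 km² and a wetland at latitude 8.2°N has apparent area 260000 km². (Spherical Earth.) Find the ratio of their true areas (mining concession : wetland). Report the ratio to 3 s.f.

0.438

Plate carrée has h = 1 and k = sec φ, giving areal scale sec φ; true area = (apparent area) · cos φ.
True area of mining concession: 172000 × cos(49.1°) = 172000 × 0.6547 = 112600 km².
True area of wetland: 260000 × cos(8.2°) = 260000 × 0.9898 = 257300 km².
Ratio = 112600 / 257300 ≈ 0.438.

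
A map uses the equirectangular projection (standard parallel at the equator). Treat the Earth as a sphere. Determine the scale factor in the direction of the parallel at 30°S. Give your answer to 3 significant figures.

In the plate carrée (x = Rλ, y = Rφ), meridians are true-scale (h = 1) and parallels are stretched by k = sec φ.
k = 1/cos 30° = 1/0.8660 = 1.155.

1.15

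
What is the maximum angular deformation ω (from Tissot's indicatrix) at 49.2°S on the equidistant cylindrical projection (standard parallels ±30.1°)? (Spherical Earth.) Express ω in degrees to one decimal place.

16.0°

With standard parallel φ₀ = 30.1°, the equirectangular projection gives x = Rλ cos φ₀, y = Rφ, so h = 1 and k = cos 30.1° / cos φ.
At 49.2°: h = 1.000, k = 1.324; principal scales a = 1.324, b = 1.000.
sin(ω/2) = (a − b)/(a + b) = 0.3240/2.324 = 0.1394, so ω = 2 arcsin(0.1394) ≈ 16.0°.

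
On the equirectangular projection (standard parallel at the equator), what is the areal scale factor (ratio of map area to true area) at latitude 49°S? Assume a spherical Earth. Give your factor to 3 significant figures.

1.52

For the equirectangular projection with φ₀ = 0 (plate carrée), h = 1 along meridians and k = sec φ along parallels.
Areal scale = h·k = 1 × sec φ; at 49°, h = 1.000, k = 1.524, so h·k = 1.524.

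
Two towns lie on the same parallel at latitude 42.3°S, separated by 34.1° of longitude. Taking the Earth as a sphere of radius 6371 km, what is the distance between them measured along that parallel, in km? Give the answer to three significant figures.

Arc length along a parallel = R cos φ · Δλ (with Δλ in radians).
= 6371 × cos 42.3° × (34.1° × π/180) = 6371 × 0.7396 × 0.5952 ≈ 2800 km.

2800 km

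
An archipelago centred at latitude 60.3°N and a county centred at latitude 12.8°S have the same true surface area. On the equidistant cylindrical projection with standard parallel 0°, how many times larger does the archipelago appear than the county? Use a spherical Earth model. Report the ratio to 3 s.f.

1.97

Plate carrée maps x = Rλ, y = Rφ. The meridian scale is h = 1 and the parallel scale is k = 1/cos φ = sec φ.
Areal scale at 60.3°: h·k = 1.000 × 2.018 = 2.018.
Areal scale at 12.8°: h·k = 1.000 × 1.025 = 1.025.
Ratio = 2.018/1.025 ≈ 1.97.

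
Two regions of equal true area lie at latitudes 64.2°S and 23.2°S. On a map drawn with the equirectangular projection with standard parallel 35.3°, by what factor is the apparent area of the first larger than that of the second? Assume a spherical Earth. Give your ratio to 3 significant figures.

2.11

The equidistant cylindrical projection with φ₀ = 35.3° has h = 1 (meridians true) and k = cos φ₀ / cos φ along parallels.
Areal scale at 64.2°: h·k = 1.000 × 1.875 = 1.875.
Areal scale at 23.2°: h·k = 1.000 × 0.8879 = 0.8879.
Ratio = 1.875/0.8879 ≈ 2.11.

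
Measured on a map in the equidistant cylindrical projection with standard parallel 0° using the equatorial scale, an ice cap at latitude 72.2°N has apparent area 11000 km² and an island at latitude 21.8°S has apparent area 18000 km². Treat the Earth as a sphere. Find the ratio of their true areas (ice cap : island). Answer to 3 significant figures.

0.201

Plate carrée has h = 1 and k = sec φ, giving areal scale sec φ; true area = (apparent area) · cos φ.
True area of ice cap: 11000 × cos(72.2°) = 11000 × 0.3057 = 3363 km².
True area of island: 18000 × cos(21.8°) = 18000 × 0.9285 = 16710 km².
Ratio = 3363 / 16710 ≈ 0.201.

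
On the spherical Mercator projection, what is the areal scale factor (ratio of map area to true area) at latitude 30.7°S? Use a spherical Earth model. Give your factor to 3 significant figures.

1.35

For Mercator, h = k = sec φ (a conformal cylindrical projection has a single point scale, 1/cos φ).
Areal scale = k² = sec²φ = 1/cos²(30.7°) = 1/0.8599² = 1.353.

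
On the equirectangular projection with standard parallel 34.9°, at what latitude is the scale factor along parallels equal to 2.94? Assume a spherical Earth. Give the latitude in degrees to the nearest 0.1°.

The equidistant cylindrical projection with φ₀ = 34.9° has h = 1 (meridians true) and k = cos φ₀ / cos φ along parallels.
k = cos φ₀ / cos φ = 2.94  ⇒  cos φ = cos 34.9° / 2.94 = 0.2790.
φ = arccos(0.2790) ≈ 73.8°.

73.8°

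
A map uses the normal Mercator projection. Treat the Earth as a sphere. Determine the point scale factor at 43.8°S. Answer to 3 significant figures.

1.39

For Mercator, h = k = sec φ (a conformal cylindrical projection has a single point scale, 1/cos φ).
k = 1/cos 43.8° = 1/0.7218 = 1.386.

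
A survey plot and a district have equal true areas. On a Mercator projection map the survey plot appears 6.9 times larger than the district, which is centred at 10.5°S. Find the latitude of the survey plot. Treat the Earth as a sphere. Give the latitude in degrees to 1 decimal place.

Mercator areal scale is sec²φ, so apparent-area ratio = sec²φ₁ / sec²φ₂ = cos²φ₂ / cos²φ₁.
cos²φ₂ / cos²φ₁ = 6.9  ⇒  cos φ₁ = cos 10.5° / √6.9 = 0.9833/2.627 = 0.3743.
φ₁ = arccos(0.3743) ≈ 68.0°.

68.0°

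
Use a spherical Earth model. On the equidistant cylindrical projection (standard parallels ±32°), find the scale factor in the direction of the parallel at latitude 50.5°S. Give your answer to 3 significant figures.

With standard parallel φ₀ = 32°, the equirectangular projection gives x = Rλ cos φ₀, y = Rφ, so h = 1 and k = cos 32° / cos φ.
k = cos 32° / cos 50.5° = 0.8480/0.6361 = 1.333.

1.33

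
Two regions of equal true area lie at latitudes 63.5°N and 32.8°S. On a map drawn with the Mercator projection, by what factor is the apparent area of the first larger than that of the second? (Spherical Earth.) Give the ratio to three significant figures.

3.55

On Mercator, area is exaggerated by sec²φ = 1/cos²φ.
At 63.5°: sec²(63.5°) = 1/0.4462² = 5.023.
At 32.8°: sec²(32.8°) = 1/0.8406² = 1.415.
Ratio = 5.023/1.415 = cos²(32.8°)/cos²(63.5°) ≈ 3.55.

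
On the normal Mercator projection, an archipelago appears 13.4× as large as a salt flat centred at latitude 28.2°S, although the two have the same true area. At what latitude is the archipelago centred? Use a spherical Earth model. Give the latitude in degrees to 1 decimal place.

76.1°

Mercator areal scale is sec²φ, so apparent-area ratio = sec²φ₁ / sec²φ₂ = cos²φ₂ / cos²φ₁.
cos²φ₂ / cos²φ₁ = 13.4  ⇒  cos φ₁ = cos 28.2° / √13.4 = 0.8813/3.661 = 0.2408.
φ₁ = arccos(0.2408) ≈ 76.1°.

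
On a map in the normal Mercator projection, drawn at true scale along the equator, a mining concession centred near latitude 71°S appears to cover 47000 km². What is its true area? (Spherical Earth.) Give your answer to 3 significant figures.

The Mercator projection is conformal; its linear scale factor is the same in every direction and equals sec φ = 1/cos φ.
Areal scale = k² = sec²φ = 1/cos²(71°) = 1/0.3256² = 9.434.
True area = apparent / (areal scale) = 47000 / 9.434 ≈ 4980 km².

4980 km²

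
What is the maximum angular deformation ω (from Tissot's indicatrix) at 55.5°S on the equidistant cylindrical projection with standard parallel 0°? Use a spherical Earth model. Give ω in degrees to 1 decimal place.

32.1°

Plate carrée maps x = Rλ, y = Rφ. The meridian scale is h = 1 and the parallel scale is k = 1/cos φ = sec φ.
At 55.5°: h = 1.000, k = 1.766; principal scales a = 1.766, b = 1.000.
sin(ω/2) = (a − b)/(a + b) = 0.7655/2.766 = 0.2768, so ω = 2 arcsin(0.2768) ≈ 32.1°.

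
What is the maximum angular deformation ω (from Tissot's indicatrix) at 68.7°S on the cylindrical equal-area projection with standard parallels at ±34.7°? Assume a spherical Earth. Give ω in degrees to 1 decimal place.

Cylindrical equal-area (φ₀ = 34.7°): h = cos φ / cos 34.7° along meridians, k = cos 34.7° / cos φ along parallels; h·k = 1.
At 68.7°: h = 0.4418, k = 2.263; principal scales a = 2.263, b = 0.4418.
sin(ω/2) = (a − b)/(a + b) = 1.821/2.705 = 0.6733, so ω = 2 arcsin(0.6733) ≈ 84.7°.

84.7°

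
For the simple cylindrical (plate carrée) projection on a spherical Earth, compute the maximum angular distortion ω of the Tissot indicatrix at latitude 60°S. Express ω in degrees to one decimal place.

For the equirectangular projection with φ₀ = 0 (plate carrée), h = 1 along meridians and k = sec φ along parallels.
At 60°: h = 1.000, k = 2.000; principal scales a = 2.000, b = 1.000.
sin(ω/2) = (a − b)/(a + b) = 1.0000/3.000 = 0.3333, so ω = 2 arcsin(0.3333) ≈ 38.9°.

38.9°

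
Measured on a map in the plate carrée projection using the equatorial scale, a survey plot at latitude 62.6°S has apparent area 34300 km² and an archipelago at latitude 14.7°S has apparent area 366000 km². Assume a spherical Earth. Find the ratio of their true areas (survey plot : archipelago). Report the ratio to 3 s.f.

0.0446

Plate carrée has h = 1 and k = sec φ, giving areal scale sec φ; true area = (apparent area) · cos φ.
True area of survey plot: 34300 × cos(62.6°) = 34300 × 0.4602 = 15780 km².
True area of archipelago: 366000 × cos(14.7°) = 366000 × 0.9673 = 354000 km².
Ratio = 15780 / 354000 ≈ 0.0446.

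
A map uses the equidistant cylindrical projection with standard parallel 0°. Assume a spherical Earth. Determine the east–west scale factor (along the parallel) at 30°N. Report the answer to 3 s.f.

1.15

For the equirectangular projection with φ₀ = 0 (plate carrée), h = 1 along meridians and k = sec φ along parallels.
k = 1/cos 30° = 1/0.8660 = 1.155.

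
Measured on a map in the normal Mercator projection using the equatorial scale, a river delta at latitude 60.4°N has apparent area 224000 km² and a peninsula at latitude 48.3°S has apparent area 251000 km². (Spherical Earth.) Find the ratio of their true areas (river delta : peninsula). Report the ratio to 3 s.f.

Mercator's areal exaggeration is sec²φ; hence true area = (apparent area) · cos²φ.
True area of river delta: 224000 × cos²(60.4°) = 224000 × 0.2440 = 54650 km².
True area of peninsula: 251000 × cos²(48.3°) = 251000 × 0.4425 = 111100 km².
Ratio = 54650 / 111100 ≈ 0.492.

0.492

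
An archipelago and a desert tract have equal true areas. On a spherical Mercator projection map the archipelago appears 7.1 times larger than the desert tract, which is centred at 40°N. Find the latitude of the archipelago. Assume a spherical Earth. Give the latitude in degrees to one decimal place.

Mercator areal scale is sec²φ, so apparent-area ratio = sec²φ₁ / sec²φ₂ = cos²φ₂ / cos²φ₁.
cos²φ₂ / cos²φ₁ = 7.1  ⇒  cos φ₁ = cos 40° / √7.1 = 0.7660/2.665 = 0.2875.
φ₁ = arccos(0.2875) ≈ 73.3°.

73.3°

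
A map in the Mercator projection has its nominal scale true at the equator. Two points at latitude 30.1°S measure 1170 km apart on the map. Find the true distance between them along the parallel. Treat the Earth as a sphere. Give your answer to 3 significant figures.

For Mercator, h = k = sec φ (a conformal cylindrical projection has a single point scale, 1/cos φ).
Along the parallel at 30.1°, map distances are exaggerated by k = sec 30.1° = 1.156.
True distance = 1170 / 1.156 = 1170 × cos 30.1° ≈ 1010 km.

1010 km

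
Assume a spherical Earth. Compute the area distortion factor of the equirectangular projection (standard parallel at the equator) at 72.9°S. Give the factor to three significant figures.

In the plate carrée (x = Rλ, y = Rφ), meridians are true-scale (h = 1) and parallels are stretched by k = sec φ.
Areal scale = h·k = 1 × sec φ; at 72.9°, h = 1.000, k = 3.401, so h·k = 3.401.

3.40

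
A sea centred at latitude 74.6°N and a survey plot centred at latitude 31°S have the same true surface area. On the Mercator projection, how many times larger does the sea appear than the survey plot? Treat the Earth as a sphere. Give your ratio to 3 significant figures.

10.4

Mercator is conformal with k = sec φ, so areal scale = k² = sec²φ.
At 74.6°: sec²(74.6°) = 1/0.2656² = 14.18.
At 31°: sec²(31°) = 1/0.8572² = 1.361.
Ratio = 14.18/1.361 = cos²(31°)/cos²(74.6°) ≈ 10.4.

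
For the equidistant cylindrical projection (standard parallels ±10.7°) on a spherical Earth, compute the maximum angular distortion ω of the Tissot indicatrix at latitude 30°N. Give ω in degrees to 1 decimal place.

In the equirectangular projection with standard parallel φ₀ = 10.7° (x = Rλ cos φ₀, y = Rφ), meridians are true-scale (h = 1) and the parallel scale is k = cos φ₀ / cos φ.
At 30°: h = 1.000, k = 1.135; principal scales a = 1.135, b = 1.000.
sin(ω/2) = (a − b)/(a + b) = 0.1346/2.135 = 0.06307, so ω = 2 arcsin(0.06307) ≈ 7.2°.

7.2°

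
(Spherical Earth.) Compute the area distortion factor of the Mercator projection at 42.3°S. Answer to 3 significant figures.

The Mercator projection is conformal; its linear scale factor is the same in every direction and equals sec φ = 1/cos φ.
Areal scale = k² = sec²φ = 1/cos²(42.3°) = 1/0.7396² = 1.828.

1.83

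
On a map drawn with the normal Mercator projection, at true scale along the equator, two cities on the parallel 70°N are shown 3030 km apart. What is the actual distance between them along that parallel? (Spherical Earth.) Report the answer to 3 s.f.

1040 km

Mercator is conformal, so the point scale is isotropic: h = k = sec φ = 1/cos φ.
Along the parallel at 70°, map distances are exaggerated by k = sec 70° = 2.924.
True distance = 3030 / 2.924 = 3030 × cos 70° ≈ 1040 km.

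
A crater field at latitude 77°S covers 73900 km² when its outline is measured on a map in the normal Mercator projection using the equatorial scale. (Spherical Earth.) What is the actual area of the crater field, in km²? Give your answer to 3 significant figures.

3740 km²

The Mercator projection is conformal; its linear scale factor is the same in every direction and equals sec φ = 1/cos φ.
Areal scale = k² = sec²φ = 1/cos²(77°) = 1/0.2250² = 19.76.
True area = apparent / (areal scale) = 73900 / 19.76 ≈ 3740 km².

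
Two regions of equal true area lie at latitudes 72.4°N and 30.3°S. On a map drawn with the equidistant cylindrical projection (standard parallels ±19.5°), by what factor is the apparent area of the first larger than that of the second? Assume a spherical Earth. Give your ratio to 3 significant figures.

2.86

With standard parallel φ₀ = 19.5°, the equirectangular projection gives x = Rλ cos φ₀, y = Rφ, so h = 1 and k = cos 19.5° / cos φ.
Areal scale at 72.4°: h·k = 1.000 × 3.118 = 3.118.
Areal scale at 30.3°: h·k = 1.000 × 1.092 = 1.092.
Ratio = 3.118/1.092 ≈ 2.86.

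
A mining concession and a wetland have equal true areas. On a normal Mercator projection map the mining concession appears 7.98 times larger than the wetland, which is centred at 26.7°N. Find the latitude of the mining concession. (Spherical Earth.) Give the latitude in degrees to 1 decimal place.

For equal true areas on Mercator, apparent areas scale as sec²φ, so the ratio is cos²φ₂ / cos²φ₁.
cos²φ₂ / cos²φ₁ = 7.98  ⇒  cos φ₁ = cos 26.7° / √7.98 = 0.8934/2.825 = 0.3163.
φ₁ = arccos(0.3163) ≈ 71.6°.

71.6°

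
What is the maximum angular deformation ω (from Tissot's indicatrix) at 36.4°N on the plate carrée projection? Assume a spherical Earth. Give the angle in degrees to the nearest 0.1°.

Plate carrée maps x = Rλ, y = Rφ. The meridian scale is h = 1 and the parallel scale is k = 1/cos φ = sec φ.
At 36.4°: h = 1.000, k = 1.242; principal scales a = 1.242, b = 1.000.
sin(ω/2) = (a − b)/(a + b) = 0.2424/2.242 = 0.1081, so ω = 2 arcsin(0.1081) ≈ 12.4°.

12.4°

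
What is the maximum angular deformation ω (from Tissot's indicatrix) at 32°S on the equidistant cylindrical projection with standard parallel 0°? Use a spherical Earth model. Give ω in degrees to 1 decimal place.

9.4°

For the equirectangular projection with φ₀ = 0 (plate carrée), h = 1 along meridians and k = sec φ along parallels.
At 32°: h = 1.000, k = 1.179; principal scales a = 1.179, b = 1.000.
sin(ω/2) = (a − b)/(a + b) = 0.1792/2.179 = 0.08222, so ω = 2 arcsin(0.08222) ≈ 9.4°.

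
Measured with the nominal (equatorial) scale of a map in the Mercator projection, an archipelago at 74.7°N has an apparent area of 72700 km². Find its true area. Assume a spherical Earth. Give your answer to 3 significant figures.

For Mercator, h = k = sec φ (a conformal cylindrical projection has a single point scale, 1/cos φ).
Areal scale = k² = sec²φ = 1/cos²(74.7°) = 1/0.2639² = 14.36.
True area = apparent / (areal scale) = 72700 / 14.36 ≈ 5060 km².

5060 km²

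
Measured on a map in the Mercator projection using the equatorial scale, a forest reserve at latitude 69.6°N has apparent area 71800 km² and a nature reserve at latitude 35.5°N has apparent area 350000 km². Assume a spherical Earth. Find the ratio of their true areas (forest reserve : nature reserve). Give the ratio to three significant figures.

0.0376

On Mercator the areal scale is sec²φ, so true area = apparent × cos²φ.
True area of forest reserve: 71800 × cos²(69.6°) = 71800 × 0.1215 = 8724 km².
True area of nature reserve: 350000 × cos²(35.5°) = 350000 × 0.6628 = 232000 km².
Ratio = 8724 / 232000 ≈ 0.0376.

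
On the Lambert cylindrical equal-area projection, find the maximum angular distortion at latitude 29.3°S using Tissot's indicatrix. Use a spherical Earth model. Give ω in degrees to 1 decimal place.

15.6°

The Lambert cylindrical equal-area projection is the cylindrical equal-area projection with its standard parallel at the equator (φ₀ = 0). A cylindrical equal-area projection with standard parallel φ₀ has meridian scale h = cos φ / cos φ₀ and parallel scale k = cos φ₀ / cos φ (so areas are preserved, h·k = 1).
At 29.3°: h = 0.8721, k = 1.147; principal scales a = 1.147, b = 0.8721.
sin(ω/2) = (a − b)/(a + b) = 0.2746/2.019 = 0.1360, so ω = 2 arcsin(0.1360) ≈ 15.6°.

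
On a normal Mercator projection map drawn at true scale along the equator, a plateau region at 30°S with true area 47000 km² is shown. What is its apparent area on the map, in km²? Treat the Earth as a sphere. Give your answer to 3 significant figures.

Mercator is conformal, so the point scale is isotropic: h = k = sec φ = 1/cos φ.
Areal scale = k² = sec²φ = 1/cos²(30°) = 1/0.8660² = 1.333.
Apparent area = 47000 × 1.333 ≈ 62700 km².

62700 km²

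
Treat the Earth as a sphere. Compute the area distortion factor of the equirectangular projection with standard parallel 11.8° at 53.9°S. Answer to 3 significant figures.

In the equirectangular projection with standard parallel φ₀ = 11.8° (x = Rλ cos φ₀, y = Rφ), meridians are true-scale (h = 1) and the parallel scale is k = cos φ₀ / cos φ.
Areal scale = h·k = 1 × cos φ₀ / cos φ; at 53.9°, h = 1.000, k = 1.661, so h·k = 1.661.

1.66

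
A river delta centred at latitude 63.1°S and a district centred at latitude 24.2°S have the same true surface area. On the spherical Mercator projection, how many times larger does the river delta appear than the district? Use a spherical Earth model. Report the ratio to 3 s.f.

Mercator is conformal with k = sec φ, so areal scale = k² = sec²φ.
At 63.1°: sec²(63.1°) = 1/0.4524² = 4.885.
At 24.2°: sec²(24.2°) = 1/0.9121² = 1.202.
Ratio = 4.885/1.202 = cos²(24.2°)/cos²(63.1°) ≈ 4.06.

4.06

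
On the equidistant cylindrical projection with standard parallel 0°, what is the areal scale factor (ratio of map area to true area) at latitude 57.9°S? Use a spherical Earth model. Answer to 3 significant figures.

Plate carrée maps x = Rλ, y = Rφ. The meridian scale is h = 1 and the parallel scale is k = 1/cos φ = sec φ.
Areal scale = h·k = 1 × sec φ; at 57.9°, h = 1.000, k = 1.882, so h·k = 1.882.

1.88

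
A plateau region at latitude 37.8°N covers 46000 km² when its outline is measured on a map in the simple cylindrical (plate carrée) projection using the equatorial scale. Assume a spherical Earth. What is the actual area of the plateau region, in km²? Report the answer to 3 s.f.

For the equirectangular projection with φ₀ = 0 (plate carrée), h = 1 along meridians and k = sec φ along parallels.
Areal scale = h·k = 1 × sec φ; at 37.8°, h = 1.000, k = 1.266, so h·k = 1.266.
True area = apparent / (areal scale) = 46000 / 1.266 ≈ 36300 km².

36300 km²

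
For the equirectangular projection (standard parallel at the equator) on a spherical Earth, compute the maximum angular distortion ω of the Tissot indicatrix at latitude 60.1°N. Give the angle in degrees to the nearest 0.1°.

39.1°

For the equirectangular projection with φ₀ = 0 (plate carrée), h = 1 along meridians and k = sec φ along parallels.
At 60.1°: h = 1.000, k = 2.006; principal scales a = 2.006, b = 1.000.
sin(ω/2) = (a − b)/(a + b) = 1.006/3.006 = 0.3347, so ω = 2 arcsin(0.3347) ≈ 39.1°.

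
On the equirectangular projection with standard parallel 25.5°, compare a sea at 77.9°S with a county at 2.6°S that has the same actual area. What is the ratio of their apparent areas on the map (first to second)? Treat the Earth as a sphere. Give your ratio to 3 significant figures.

4.77

The equidistant cylindrical projection with φ₀ = 25.5° has h = 1 (meridians true) and k = cos φ₀ / cos φ along parallels.
Areal scale at 77.9°: h·k = 1.000 × 4.306 = 4.306.
Areal scale at 2.6°: h·k = 1.000 × 0.9035 = 0.9035.
Ratio = 4.306/0.9035 ≈ 4.77.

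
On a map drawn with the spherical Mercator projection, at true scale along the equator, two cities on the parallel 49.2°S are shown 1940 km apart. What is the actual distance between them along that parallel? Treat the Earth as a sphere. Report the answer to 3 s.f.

1270 km

The Mercator projection is conformal; its linear scale factor is the same in every direction and equals sec φ = 1/cos φ.
Along the parallel at 49.2°, map distances are exaggerated by k = sec 49.2° = 1.530.
True distance = 1940 / 1.530 = 1940 × cos 49.2° ≈ 1270 km.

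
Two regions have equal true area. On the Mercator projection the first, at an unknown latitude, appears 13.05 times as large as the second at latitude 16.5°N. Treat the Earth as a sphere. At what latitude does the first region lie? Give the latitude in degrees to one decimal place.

On Mercator, (apparent₁)/(apparent₂) = sec²φ₁ / sec²φ₂ when true areas are equal.
cos²φ₂ / cos²φ₁ = 13.05  ⇒  cos φ₁ = cos 16.5° / √13.05 = 0.9588/3.612 = 0.2654.
φ₁ = arccos(0.2654) ≈ 74.6°.

74.6°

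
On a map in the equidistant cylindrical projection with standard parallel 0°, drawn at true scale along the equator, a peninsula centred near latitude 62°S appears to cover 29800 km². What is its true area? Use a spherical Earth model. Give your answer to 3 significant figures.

14000 km²

Plate carrée maps x = Rλ, y = Rφ. The meridian scale is h = 1 and the parallel scale is k = 1/cos φ = sec φ.
Areal scale = h·k = 1 × sec φ; at 62°, h = 1.000, k = 2.130, so h·k = 2.130.
True area = apparent / (areal scale) = 29800 / 2.130 ≈ 14000 km².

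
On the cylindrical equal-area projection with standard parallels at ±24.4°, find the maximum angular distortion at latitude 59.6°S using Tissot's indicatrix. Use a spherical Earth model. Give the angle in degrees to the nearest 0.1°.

A cylindrical equal-area projection with standard parallel φ₀ has meridian scale h = cos φ / cos φ₀ and parallel scale k = cos φ₀ / cos φ (so areas are preserved, h·k = 1).
At 59.6°: h = 0.5557, k = 1.800; principal scales a = 1.800, b = 0.5557.
sin(ω/2) = (a − b)/(a + b) = 1.244/2.355 = 0.5282, so ω = 2 arcsin(0.5282) ≈ 63.8°.

63.8°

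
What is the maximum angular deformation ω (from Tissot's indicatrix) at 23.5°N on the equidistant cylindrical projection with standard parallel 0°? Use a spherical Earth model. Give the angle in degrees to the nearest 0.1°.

In the plate carrée (x = Rλ, y = Rφ), meridians are true-scale (h = 1) and parallels are stretched by k = sec φ.
At 23.5°: h = 1.000, k = 1.090; principal scales a = 1.090, b = 1.000.
sin(ω/2) = (a − b)/(a + b) = 0.09044/2.090 = 0.04326, so ω = 2 arcsin(0.04326) ≈ 5.0°.

5.0°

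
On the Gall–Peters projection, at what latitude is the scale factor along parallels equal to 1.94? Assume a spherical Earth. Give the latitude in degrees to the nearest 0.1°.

Gall–Peters is a cylindrical equal-area projection with standard parallels at ±45°. For cylindrical equal-area with standard parallel φ₀, h = cos φ / cos φ₀ and k = cos φ₀ / cos φ, so h·k = 1.
k = cos φ₀ / cos φ = 1.94  ⇒  cos φ = cos 45° / 1.94 = 0.3645.
φ = arccos(0.3645) ≈ 68.6°.

68.6°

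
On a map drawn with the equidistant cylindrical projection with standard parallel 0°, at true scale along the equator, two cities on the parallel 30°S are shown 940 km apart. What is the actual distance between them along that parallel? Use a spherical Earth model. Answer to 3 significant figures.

814 km

In the plate carrée (x = Rλ, y = Rφ), meridians are true-scale (h = 1) and parallels are stretched by k = sec φ.
Along the parallel at 30°, map distances are exaggerated by k = sec 30° = 1.155.
True distance = 940 / 1.155 = 940 × cos 30° ≈ 814 km.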